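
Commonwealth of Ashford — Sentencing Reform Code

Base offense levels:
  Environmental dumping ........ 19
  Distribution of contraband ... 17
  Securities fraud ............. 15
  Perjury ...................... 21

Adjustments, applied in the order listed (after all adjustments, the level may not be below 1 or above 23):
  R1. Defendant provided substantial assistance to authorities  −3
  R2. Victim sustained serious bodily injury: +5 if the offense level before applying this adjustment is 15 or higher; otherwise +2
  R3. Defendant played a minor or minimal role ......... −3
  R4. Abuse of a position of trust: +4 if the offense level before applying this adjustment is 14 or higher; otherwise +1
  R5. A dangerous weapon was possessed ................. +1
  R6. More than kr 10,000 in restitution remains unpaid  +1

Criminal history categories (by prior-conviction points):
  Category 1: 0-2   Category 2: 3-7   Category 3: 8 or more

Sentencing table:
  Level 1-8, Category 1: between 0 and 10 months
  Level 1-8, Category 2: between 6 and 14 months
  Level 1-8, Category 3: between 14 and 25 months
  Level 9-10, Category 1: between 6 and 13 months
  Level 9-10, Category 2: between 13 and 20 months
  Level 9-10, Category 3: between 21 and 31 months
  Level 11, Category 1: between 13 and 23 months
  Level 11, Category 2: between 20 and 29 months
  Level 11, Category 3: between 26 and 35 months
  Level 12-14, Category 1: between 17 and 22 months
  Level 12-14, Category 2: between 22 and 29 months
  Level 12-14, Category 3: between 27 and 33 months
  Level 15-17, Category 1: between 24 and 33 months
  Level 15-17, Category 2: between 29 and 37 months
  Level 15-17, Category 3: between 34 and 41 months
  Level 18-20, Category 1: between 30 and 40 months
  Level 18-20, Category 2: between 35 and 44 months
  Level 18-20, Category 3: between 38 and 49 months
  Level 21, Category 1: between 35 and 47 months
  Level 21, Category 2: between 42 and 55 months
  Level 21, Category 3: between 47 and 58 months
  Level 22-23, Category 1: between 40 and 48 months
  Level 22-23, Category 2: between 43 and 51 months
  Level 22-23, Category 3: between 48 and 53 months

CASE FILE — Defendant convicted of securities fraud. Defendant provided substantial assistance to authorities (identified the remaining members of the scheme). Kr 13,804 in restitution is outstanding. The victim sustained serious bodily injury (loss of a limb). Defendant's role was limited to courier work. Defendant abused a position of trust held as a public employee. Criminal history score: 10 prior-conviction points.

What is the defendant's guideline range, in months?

27-33 months

Base offense level for securities fraud: 15.
R1 applies: 15 − 3 = 12.
R2 applies (level before this adjustment is 12 < 15, so +2): 12 + 2 = 14.
R3 applies: 14 − 3 = 11.
R4 applies (level before this adjustment is 11 < 14, so +1): 11 + 1 = 12.
R6 applies: 12 + 1 = 13.
Final offense level: 13.
Criminal history: 10 prior points → Category 3 (8+).
Level 13 falls in the 12-14 band.
Grid: Level 12-14 × Category 3 = 27-33 months.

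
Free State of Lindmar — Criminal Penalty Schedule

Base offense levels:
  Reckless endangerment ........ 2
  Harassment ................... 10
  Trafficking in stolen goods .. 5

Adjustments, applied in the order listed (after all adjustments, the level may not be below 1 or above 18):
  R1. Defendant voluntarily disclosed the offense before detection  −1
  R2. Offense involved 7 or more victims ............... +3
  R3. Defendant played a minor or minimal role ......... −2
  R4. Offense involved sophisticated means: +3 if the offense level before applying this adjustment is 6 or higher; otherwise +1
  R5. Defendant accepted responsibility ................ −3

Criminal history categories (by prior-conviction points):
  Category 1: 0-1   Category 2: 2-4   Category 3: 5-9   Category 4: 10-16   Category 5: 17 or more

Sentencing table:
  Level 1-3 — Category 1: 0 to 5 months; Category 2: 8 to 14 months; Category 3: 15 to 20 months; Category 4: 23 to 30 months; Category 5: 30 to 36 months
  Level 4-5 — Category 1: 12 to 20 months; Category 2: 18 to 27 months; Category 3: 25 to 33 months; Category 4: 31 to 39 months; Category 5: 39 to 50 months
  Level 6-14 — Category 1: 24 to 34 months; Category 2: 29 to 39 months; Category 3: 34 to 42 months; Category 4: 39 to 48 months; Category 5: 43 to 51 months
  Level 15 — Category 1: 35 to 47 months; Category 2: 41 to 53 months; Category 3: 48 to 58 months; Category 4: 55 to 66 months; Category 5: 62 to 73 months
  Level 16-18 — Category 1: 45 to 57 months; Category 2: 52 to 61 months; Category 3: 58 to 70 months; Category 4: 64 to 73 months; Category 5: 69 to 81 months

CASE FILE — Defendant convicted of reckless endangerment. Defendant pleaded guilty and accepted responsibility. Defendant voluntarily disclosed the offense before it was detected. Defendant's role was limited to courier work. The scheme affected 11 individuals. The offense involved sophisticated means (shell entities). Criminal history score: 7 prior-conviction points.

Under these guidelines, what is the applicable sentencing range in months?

15-20 months

Base offense level for reckless endangerment: 2.
R1 applies: 2 − 1 = 1.
R2 applies: 1 + 3 = 4.
R3 applies: 4 − 2 = 2.
R4 applies (level before this adjustment is 2 < 6, so +1): 2 + 1 = 3.
R5 applies: 3 − 3 = 0.
Level 0 is below the minimum of 1; floored at 1.
Final offense level: 1.
Criminal history: 7 prior points → Category 3 (5-9).
Level 1 falls in the 1-3 band.
Grid: Level 1-3 × Category 3 = 15-20 months.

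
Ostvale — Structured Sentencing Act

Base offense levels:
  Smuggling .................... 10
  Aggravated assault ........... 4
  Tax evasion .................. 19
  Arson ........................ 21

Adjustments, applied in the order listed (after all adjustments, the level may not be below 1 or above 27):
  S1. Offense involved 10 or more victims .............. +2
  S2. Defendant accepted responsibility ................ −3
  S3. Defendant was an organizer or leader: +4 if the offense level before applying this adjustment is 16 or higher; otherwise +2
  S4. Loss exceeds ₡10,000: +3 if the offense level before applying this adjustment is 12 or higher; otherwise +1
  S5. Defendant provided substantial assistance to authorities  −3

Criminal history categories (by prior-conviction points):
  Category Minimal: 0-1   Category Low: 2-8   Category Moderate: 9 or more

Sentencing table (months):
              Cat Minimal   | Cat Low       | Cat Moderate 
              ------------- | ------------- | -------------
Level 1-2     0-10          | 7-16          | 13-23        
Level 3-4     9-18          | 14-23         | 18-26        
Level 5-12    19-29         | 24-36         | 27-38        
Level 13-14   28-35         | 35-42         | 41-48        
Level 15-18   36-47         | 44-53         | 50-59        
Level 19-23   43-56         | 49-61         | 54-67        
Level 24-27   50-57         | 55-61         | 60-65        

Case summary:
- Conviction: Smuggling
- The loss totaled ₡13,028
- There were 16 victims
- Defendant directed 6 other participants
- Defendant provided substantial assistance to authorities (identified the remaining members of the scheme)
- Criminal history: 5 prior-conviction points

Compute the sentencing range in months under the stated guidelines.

35-42 months

Base offense level for smuggling: 10.
S1 applies: 10 + 2 = 12.
S3 applies (level before this adjustment is 12 < 16, so +2): 12 + 2 = 14.
S4 applies (level before this adjustment is 14 ≥ 12, so +3): 14 + 3 = 17.
S5 applies: 17 − 3 = 14.
Final offense level: 14.
Criminal history: 5 prior points → Category Low (2-8).
Level 14 falls in the 13-14 band.
Grid: Level 13-14 × Category Low = 35-42 months.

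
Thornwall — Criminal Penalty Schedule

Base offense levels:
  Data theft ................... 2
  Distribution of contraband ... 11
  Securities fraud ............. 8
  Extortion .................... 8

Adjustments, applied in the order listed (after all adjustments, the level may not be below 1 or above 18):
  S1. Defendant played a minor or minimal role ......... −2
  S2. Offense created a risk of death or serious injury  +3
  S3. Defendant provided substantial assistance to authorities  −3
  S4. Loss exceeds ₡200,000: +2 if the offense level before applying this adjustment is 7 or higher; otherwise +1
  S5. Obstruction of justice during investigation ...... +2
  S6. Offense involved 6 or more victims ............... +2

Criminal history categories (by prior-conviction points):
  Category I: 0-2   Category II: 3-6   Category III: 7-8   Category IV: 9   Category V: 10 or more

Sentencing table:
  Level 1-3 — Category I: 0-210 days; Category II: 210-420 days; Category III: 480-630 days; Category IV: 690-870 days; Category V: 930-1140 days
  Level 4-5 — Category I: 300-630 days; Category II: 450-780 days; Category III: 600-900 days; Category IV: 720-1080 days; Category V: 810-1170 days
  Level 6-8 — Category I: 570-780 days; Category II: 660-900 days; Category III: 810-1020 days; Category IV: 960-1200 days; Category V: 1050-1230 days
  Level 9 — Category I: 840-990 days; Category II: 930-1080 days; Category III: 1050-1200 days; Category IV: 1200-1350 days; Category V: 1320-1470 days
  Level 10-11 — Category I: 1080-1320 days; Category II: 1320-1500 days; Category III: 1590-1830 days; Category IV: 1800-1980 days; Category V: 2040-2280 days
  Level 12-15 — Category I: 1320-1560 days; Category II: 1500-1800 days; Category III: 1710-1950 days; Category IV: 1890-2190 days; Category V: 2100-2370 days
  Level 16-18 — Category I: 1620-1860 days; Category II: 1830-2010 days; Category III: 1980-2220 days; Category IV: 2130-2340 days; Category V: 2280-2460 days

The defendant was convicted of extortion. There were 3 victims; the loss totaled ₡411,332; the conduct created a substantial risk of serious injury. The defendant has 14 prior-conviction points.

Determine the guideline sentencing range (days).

2100-2370 days

Base offense level for extortion: 8.
S1 does not apply.
S2 applies: 8 + 3 = 11.
S3 does not apply.
S4 applies (level before this adjustment is 11 ≥ 7, so +2): 11 + 2 = 13.
S5 does not apply.
Final offense level: 13.
Criminal history: 14 prior points → Category V (10+).
Level 13 falls in the 12-15 band.
Grid: Level 12-15 × Category V = 2100-2370 days.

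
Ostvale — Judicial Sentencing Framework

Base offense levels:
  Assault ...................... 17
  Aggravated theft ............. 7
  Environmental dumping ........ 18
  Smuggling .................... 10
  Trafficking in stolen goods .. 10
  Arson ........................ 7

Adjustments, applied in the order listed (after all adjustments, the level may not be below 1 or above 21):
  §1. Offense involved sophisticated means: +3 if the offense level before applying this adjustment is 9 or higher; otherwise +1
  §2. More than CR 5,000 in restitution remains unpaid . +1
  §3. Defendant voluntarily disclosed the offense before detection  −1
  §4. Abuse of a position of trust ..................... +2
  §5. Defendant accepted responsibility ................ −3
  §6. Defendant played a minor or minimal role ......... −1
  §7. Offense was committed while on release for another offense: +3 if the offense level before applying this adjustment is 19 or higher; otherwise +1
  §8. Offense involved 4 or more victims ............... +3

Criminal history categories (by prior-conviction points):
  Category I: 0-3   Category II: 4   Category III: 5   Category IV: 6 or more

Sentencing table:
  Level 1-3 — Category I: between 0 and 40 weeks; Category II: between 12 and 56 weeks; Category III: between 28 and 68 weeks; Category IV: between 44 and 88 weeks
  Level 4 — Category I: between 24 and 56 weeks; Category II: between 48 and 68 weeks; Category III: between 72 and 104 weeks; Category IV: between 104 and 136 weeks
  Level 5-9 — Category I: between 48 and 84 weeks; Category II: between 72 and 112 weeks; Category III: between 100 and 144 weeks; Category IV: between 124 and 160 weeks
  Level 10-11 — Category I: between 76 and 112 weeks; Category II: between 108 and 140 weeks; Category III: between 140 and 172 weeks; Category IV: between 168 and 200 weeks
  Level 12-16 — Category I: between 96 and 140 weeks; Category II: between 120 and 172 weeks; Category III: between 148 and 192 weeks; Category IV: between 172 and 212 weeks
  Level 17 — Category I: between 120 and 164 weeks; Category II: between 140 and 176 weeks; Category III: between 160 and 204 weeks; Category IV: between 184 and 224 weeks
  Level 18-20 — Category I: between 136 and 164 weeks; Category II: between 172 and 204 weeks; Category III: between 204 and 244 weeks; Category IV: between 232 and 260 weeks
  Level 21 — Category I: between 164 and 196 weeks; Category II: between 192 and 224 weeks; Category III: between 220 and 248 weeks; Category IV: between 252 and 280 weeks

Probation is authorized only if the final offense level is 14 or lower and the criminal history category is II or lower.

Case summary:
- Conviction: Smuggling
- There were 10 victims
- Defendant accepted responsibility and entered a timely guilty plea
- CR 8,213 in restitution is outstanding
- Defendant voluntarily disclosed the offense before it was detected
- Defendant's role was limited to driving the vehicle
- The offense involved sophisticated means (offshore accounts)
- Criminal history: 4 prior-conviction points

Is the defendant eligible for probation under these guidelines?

Yes

Base offense level for smuggling: 10.
§1 applies (level before this adjustment is 10 ≥ 9, so +3): 10 + 3 = 13.
§2 applies: 13 + 1 = 14.
§3 applies: 14 − 1 = 13.
§5 applies: 13 − 3 = 10.
§6 applies: 10 − 1 = 9.
§8 applies: 9 + 3 = 12.
Final offense level: 12.
Criminal history: 4 prior points → Category II (4).
Level 12 falls in the 12-16 band.
Grid: Level 12-16 × Category II = 120-172 weeks.
Probation check: level 12 ≤ 14 and category II ≤ II → eligible.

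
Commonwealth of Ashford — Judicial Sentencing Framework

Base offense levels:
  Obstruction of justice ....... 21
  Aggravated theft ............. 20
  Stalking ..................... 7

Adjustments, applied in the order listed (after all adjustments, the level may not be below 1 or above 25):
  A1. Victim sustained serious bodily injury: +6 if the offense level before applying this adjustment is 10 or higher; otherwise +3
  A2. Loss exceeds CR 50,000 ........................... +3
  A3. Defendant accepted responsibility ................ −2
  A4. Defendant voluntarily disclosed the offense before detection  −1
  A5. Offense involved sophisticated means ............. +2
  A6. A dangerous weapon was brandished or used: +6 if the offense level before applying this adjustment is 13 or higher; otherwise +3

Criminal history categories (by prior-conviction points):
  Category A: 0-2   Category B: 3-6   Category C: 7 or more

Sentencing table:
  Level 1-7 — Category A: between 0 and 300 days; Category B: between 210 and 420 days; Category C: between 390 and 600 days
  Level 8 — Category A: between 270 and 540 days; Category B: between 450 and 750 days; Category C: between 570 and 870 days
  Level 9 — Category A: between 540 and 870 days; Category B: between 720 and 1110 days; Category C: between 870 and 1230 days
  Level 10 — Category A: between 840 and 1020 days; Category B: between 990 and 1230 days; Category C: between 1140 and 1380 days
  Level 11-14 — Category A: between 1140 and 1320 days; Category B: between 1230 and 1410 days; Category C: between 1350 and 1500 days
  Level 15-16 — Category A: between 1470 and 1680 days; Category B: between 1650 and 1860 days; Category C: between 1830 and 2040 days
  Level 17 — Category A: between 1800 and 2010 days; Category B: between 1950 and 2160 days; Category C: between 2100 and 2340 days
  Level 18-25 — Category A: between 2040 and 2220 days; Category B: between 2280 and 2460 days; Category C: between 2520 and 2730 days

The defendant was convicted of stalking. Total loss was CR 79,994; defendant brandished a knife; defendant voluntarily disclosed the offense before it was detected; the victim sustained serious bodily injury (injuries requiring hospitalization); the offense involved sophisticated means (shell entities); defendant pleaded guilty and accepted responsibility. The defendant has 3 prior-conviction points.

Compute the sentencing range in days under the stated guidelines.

Base offense level for stalking: 7.
A1 applies (level before this adjustment is 7 < 10, so +3): 7 + 3 = 10.
A2 applies: 10 + 3 = 13.
A3 applies: 13 − 2 = 11.
A4 applies: 11 − 1 = 10.
A5 applies: 10 + 2 = 12.
A6 applies (level before this adjustment is 12 < 13, so +3): 12 + 3 = 15.
Final offense level: 15.
Criminal history: 3 prior points → Category B (3-6).
Level 15 falls in the 15-16 band.
Grid: Level 15-16 × Category B = 1650-1860 days.

1650-1860 days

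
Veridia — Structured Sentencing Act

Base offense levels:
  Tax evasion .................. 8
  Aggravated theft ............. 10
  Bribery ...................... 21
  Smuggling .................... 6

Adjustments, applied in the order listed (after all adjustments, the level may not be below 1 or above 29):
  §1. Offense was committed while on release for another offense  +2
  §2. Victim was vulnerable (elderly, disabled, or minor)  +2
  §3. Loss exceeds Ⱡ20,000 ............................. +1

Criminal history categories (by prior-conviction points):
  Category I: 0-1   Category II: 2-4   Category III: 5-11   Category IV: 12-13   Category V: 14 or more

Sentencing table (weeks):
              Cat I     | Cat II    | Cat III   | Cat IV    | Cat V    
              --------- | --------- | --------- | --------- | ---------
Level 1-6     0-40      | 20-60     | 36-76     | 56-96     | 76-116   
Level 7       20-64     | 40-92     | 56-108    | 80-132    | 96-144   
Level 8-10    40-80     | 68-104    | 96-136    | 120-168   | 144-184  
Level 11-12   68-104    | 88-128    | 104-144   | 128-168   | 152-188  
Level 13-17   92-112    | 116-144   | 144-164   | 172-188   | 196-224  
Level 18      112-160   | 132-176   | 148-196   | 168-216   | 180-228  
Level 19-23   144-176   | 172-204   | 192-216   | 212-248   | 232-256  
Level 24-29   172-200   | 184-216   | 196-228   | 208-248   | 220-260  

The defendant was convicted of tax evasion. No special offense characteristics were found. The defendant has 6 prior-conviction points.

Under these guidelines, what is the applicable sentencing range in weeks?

96-136 weeks

Base offense level for tax evasion: 8.
Final offense level: 8.
Criminal history: 6 prior points → Category III (5-11).
Level 8 falls in the 8-10 band.
Grid: Level 8-10 × Category III = 96-136 weeks.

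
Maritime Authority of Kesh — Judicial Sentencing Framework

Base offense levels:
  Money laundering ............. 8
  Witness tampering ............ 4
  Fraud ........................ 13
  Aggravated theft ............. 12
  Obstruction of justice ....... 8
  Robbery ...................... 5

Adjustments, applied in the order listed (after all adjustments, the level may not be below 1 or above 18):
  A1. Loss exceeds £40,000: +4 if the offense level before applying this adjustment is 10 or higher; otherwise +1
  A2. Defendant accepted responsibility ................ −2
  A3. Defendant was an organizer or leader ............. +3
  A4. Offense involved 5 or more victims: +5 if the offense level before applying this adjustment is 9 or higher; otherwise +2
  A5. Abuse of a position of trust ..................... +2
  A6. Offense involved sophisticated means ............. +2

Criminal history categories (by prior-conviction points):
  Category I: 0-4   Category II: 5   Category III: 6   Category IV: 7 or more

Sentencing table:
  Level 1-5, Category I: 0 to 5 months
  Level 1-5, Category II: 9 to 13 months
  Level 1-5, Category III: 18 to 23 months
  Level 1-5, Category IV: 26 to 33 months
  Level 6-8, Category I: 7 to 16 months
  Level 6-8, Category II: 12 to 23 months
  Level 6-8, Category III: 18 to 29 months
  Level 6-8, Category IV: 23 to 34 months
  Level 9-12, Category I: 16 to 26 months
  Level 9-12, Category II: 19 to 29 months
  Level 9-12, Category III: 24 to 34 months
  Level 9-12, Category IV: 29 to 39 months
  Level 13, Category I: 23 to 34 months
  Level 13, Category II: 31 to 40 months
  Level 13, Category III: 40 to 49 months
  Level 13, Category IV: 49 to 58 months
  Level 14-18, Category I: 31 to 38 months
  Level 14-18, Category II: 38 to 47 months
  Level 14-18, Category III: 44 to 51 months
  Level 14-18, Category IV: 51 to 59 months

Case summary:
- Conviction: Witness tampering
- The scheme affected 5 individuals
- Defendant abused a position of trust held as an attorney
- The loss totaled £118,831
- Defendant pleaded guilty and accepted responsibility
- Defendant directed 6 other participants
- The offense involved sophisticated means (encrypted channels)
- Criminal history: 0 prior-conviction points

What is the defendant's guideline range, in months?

16-26 months

Base offense level for witness tampering: 4.
A1 applies (level before this adjustment is 4 < 10, so +1): 4 + 1 = 5.
A2 applies: 5 − 2 = 3.
A3 applies: 3 + 3 = 6.
A4 applies (level before this adjustment is 6 < 9, so +2): 6 + 2 = 8.
A5 applies: 8 + 2 = 10.
A6 applies: 10 + 2 = 12.
Final offense level: 12.
Criminal history: 0 prior points → Category I (0-4).
Level 12 falls in the 9-12 band.
Grid: Level 9-12 × Category I = 16-26 months.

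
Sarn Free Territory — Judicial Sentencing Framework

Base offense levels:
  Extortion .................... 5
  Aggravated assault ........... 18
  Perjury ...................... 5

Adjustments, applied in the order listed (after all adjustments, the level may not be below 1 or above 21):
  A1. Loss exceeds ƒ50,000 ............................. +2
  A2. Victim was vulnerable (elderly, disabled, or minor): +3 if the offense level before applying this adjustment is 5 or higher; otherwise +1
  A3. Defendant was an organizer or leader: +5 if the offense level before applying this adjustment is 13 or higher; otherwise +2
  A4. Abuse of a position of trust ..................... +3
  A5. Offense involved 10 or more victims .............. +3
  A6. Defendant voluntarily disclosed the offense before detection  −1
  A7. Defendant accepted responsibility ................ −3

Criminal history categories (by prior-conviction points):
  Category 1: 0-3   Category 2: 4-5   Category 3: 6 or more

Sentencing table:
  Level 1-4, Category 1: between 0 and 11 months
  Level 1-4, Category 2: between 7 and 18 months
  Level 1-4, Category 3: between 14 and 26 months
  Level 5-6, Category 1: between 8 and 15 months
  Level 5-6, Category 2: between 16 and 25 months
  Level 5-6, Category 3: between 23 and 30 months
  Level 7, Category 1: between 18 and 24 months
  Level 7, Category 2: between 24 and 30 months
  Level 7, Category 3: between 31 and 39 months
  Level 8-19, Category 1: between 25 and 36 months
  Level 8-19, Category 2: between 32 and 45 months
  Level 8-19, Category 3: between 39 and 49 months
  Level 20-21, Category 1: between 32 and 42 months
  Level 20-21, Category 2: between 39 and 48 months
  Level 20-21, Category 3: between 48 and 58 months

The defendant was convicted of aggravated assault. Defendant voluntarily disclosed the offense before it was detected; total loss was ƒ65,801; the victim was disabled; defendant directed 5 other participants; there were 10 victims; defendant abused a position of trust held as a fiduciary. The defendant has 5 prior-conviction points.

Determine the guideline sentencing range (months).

Base offense level for aggravated assault: 18.
A1 applies: 18 + 2 = 20.
A2 applies (level before this adjustment is 20 ≥ 5, so +3): 20 + 3 = 23.
A3 applies (level before this adjustment is 23 ≥ 13, so +5): 23 + 5 = 28.
A4 applies: 28 + 3 = 31.
A5 applies: 31 + 3 = 34.
A6 applies: 34 − 1 = 33.
Level 33 exceeds the maximum of 21; capped at 21.
Final offense level: 21.
Criminal history: 5 prior points → Category 2 (4-5).
Level 21 falls in the 20-21 band.
Grid: Level 20-21 × Category 2 = 39-48 months.

39-48 months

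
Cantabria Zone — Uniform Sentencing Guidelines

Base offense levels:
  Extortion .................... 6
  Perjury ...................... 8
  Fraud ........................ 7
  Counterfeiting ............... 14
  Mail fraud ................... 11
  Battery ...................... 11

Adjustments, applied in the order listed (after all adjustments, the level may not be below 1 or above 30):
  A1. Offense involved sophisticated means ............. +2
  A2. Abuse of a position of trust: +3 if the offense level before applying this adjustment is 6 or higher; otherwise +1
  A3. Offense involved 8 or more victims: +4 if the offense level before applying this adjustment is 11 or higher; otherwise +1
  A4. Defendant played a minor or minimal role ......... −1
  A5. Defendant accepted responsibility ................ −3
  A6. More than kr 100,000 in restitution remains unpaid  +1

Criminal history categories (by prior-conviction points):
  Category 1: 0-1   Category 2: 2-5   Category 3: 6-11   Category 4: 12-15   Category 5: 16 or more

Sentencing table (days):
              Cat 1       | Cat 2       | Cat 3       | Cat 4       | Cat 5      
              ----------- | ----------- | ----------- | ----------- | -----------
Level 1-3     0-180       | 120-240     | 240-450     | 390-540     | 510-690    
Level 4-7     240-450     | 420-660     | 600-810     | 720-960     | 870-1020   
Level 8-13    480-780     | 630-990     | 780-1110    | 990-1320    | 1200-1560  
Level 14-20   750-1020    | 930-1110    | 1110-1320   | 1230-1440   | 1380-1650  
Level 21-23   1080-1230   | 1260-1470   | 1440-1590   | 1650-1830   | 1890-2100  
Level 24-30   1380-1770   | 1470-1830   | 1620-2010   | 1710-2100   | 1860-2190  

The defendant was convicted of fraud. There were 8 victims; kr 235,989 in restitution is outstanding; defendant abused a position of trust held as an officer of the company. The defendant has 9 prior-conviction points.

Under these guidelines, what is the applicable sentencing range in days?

Base offense level for fraud: 7.
A1 does not apply.
A2 applies (level before this adjustment is 7 ≥ 6, so +3): 7 + 3 = 10.
A3 applies (level before this adjustment is 10 < 11, so +1): 10 + 1 = 11.
A6 applies: 11 + 1 = 12.
Final offense level: 12.
Criminal history: 9 prior points → Category 3 (6-11).
Level 12 falls in the 8-13 band.
Grid: Level 8-13 × Category 3 = 780-1110 days.

780-1110 days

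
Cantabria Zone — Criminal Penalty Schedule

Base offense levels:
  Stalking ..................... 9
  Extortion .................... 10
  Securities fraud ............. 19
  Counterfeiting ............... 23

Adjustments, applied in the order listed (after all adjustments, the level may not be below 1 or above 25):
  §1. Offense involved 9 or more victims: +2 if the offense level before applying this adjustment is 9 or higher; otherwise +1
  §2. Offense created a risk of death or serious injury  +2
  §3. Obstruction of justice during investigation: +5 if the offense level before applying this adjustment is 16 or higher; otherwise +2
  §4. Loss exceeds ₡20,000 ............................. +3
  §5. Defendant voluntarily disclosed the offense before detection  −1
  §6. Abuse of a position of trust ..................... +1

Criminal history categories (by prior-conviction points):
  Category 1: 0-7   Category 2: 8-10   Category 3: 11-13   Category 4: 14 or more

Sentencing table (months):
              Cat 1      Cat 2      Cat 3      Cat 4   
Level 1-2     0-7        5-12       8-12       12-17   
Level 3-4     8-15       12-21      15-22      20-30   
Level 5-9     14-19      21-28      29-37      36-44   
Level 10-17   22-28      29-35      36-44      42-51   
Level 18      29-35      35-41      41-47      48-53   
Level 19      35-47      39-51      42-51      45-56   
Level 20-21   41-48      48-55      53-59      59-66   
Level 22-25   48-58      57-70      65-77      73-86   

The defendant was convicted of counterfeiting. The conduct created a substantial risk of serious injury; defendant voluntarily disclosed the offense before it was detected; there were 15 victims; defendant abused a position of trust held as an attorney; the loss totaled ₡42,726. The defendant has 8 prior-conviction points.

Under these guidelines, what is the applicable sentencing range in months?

Base offense level for counterfeiting: 23.
§1 applies (level before this adjustment is 23 ≥ 9, so +2): 23 + 2 = 25.
§2 applies: 25 + 2 = 27.
§4 applies: 27 + 3 = 30.
§5 applies: 30 − 1 = 29.
§6 applies: 29 + 1 = 30.
Level 30 exceeds the maximum of 25; capped at 25.
Final offense level: 25.
Criminal history: 8 prior points → Category 2 (8-10).
Level 25 falls in the 22-25 band.
Grid: Level 22-25 × Category 2 = 57-70 months.

57-70 months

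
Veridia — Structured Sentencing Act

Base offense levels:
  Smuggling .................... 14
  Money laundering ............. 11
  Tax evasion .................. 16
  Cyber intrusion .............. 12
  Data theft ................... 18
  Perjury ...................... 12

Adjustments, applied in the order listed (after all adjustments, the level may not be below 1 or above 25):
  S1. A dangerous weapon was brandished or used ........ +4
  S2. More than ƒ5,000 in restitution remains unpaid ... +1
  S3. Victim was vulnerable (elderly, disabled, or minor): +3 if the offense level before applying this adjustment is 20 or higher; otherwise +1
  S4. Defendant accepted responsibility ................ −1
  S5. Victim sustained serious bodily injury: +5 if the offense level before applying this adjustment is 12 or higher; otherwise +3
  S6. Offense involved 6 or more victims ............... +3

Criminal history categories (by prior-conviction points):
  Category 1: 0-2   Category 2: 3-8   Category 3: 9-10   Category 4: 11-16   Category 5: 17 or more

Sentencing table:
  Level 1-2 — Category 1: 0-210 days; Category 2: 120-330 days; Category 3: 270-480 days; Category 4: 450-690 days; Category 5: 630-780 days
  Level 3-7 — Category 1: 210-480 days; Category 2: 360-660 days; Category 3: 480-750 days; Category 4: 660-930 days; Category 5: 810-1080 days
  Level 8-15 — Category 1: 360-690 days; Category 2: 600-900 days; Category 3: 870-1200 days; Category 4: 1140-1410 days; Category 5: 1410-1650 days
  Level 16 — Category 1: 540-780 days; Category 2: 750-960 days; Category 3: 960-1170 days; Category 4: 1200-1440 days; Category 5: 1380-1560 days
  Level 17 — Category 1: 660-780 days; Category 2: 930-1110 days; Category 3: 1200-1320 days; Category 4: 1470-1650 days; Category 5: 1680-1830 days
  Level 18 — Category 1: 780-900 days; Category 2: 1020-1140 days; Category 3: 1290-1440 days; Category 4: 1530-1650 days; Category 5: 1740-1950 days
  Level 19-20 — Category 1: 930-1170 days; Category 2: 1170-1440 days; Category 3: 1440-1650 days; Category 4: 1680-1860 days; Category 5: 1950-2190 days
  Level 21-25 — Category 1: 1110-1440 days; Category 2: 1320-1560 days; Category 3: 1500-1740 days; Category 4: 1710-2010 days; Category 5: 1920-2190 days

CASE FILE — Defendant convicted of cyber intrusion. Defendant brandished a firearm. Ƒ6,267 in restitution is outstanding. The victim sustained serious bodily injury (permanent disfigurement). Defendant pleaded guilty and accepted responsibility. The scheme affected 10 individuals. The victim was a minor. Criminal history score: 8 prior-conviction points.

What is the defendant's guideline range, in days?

1320-1560 days

Base offense level for cyber intrusion: 12.
S1 applies: 12 + 4 = 16.
S2 applies: 16 + 1 = 17.
S3 applies (level before this adjustment is 17 < 20, so +1): 17 + 1 = 18.
S4 applies: 18 − 1 = 17.
S5 applies (level before this adjustment is 17 ≥ 12, so +5): 17 + 5 = 22.
S6 applies: 22 + 3 = 25.
Final offense level: 25.
Criminal history: 8 prior points → Category 2 (3-8).
Level 25 falls in the 21-25 band.
Grid: Level 21-25 × Category 2 = 1320-1560 days.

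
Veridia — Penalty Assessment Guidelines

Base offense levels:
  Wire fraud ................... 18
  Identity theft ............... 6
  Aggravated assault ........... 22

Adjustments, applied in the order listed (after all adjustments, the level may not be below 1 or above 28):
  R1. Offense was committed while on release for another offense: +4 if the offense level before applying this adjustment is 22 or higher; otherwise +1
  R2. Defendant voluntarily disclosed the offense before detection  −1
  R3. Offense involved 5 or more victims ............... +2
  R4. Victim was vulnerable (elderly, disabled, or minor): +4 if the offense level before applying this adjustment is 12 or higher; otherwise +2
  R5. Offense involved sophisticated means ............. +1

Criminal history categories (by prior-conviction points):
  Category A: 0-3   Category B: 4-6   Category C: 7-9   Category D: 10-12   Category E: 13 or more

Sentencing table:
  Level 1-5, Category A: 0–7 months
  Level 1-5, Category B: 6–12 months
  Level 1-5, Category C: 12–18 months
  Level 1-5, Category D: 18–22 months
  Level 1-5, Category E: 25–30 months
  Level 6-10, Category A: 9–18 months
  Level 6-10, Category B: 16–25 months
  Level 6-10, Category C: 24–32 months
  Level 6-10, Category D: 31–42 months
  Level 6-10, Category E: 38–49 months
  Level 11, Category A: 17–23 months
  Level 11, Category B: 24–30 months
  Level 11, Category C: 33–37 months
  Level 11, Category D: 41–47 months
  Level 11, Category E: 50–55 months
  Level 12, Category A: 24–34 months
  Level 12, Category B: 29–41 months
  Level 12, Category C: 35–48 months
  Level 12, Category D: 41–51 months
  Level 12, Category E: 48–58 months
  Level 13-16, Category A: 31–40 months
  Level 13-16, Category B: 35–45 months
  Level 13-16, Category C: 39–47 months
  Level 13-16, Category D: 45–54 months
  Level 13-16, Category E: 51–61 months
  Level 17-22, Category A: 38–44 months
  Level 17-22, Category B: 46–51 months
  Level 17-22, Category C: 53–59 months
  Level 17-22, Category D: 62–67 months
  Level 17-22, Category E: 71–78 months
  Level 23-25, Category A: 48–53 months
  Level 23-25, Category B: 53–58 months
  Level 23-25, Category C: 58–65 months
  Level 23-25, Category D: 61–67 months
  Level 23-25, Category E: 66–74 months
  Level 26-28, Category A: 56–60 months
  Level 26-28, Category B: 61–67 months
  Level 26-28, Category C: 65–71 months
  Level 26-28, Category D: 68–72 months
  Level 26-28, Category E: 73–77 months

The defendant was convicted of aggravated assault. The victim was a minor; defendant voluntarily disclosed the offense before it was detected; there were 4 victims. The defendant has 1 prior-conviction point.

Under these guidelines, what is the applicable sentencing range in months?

Base offense level for aggravated assault: 22.
R2 applies: 22 − 1 = 21.
R4 applies (level before this adjustment is 21 ≥ 12, so +4): 21 + 4 = 25.
Final offense level: 25.
Criminal history: 1 prior point → Category A (0-3).
Level 25 falls in the 23-25 band.
Grid: Level 23-25 × Category A = 48-53 months.

48-53 months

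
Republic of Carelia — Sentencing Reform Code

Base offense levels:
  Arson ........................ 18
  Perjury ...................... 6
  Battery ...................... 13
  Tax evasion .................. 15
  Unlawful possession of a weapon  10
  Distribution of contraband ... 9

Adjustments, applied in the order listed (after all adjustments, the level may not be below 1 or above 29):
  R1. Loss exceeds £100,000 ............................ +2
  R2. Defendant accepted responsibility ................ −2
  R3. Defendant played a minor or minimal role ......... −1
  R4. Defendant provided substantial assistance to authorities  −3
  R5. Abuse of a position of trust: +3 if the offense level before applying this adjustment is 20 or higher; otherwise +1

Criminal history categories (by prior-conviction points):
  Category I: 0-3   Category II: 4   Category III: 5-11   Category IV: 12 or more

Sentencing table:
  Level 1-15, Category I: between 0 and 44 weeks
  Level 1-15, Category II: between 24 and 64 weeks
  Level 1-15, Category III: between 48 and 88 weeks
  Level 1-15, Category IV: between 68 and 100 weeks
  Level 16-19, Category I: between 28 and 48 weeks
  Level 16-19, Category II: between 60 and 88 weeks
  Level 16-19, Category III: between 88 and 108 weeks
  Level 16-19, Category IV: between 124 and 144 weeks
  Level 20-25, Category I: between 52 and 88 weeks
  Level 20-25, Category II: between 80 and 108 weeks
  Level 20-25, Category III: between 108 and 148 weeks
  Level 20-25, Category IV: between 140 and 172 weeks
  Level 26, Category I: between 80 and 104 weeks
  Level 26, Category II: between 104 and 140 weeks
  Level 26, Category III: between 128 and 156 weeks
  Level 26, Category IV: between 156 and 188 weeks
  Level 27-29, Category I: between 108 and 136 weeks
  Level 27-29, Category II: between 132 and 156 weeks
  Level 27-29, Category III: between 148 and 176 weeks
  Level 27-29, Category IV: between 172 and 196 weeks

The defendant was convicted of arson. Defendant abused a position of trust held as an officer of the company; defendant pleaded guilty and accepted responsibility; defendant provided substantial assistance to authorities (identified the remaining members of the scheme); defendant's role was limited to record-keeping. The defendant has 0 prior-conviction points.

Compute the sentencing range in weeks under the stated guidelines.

0-44 weeks

Base offense level for arson: 18.
R1 does not apply.
R2 applies: 18 − 2 = 16.
R3 applies: 16 − 1 = 15.
R4 applies: 15 − 3 = 12.
R5 applies (level before this adjustment is 12 < 20, so +1): 12 + 1 = 13.
Final offense level: 13.
Criminal history: 0 prior points → Category I (0-3).
Level 13 falls in the 1-15 band.
Grid: Level 1-15 × Category I = 0-44 weeks.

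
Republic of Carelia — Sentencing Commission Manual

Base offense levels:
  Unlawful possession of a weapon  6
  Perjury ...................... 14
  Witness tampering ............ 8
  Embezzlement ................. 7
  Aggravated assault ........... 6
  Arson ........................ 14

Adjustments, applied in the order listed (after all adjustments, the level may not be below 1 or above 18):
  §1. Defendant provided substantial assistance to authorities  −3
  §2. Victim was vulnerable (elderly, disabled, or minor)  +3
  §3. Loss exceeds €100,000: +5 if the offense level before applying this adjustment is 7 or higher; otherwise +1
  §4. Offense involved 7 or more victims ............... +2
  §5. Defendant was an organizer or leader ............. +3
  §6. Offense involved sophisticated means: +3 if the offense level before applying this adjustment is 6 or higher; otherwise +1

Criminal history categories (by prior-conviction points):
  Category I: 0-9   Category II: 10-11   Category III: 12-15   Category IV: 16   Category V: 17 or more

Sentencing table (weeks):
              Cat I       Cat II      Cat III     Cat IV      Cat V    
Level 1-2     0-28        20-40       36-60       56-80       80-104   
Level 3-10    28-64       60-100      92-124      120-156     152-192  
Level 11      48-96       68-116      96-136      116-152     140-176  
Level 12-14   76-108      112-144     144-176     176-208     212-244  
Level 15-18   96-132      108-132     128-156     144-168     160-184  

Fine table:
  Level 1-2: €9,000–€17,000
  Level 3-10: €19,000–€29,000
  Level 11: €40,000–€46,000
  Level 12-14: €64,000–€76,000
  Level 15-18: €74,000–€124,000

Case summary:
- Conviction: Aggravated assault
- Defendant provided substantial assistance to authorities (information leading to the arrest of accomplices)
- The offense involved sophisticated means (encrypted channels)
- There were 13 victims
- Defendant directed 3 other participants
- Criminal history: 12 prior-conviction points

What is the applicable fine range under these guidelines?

€40,000–€46,000

Base offense level for aggravated assault: 6.
§1 applies: 6 − 3 = 3.
§2 does not apply.
§4 applies: 3 + 2 = 5.
§5 applies: 5 + 3 = 8.
§6 applies (level before this adjustment is 8 ≥ 6, so +3): 8 + 3 = 11.
Final offense level: 11.
Level 11 falls in the 11 band.
Fine table: Level 11 → €40,000–€46,000.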